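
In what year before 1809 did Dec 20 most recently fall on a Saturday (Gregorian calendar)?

From one year to the next, a fixed date's weekday advances by 1, or by 2 when a Feb 29 lies between the two dates.
1809: December 20 is Wednesday.
1808: Tuesday (−1)
1807: Sunday (−2)
1806: Saturday (−1)
Dec 20 falls on a Saturday in 1806.

1806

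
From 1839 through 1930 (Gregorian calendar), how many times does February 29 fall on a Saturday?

4

Leap years in 1839–1930: 22 of them.
Feb 29 weekday advances by 5 (mod 7) from one leap year to the next four years later (or differs when a century non-leap intervenes).
Leap-day weekdays: 1840:Sat✓ 1844:Thu 1848:Tue 1852:Sun 1856:Fri 1860:Wed 1864:Mon 1868:Sat✓ 1872:Thu 1876:Tue 1880:Sun 1884:Fri 1888:Wed 1892:Mon 1896:Sat✓ 1904:Mon 1908:Sat✓ 1912:Thu 1916:Tue 1920:Sun 1924:Fri 1928:Wed
Saturday: 1840, 1868, 1896, 1908 → 4.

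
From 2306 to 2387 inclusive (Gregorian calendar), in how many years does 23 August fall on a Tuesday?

Track 23 August's weekday year by year (advancing +1, or +2 across a Feb 29):
  2306: Thu  2307: Fri (+1)  2308: Sun (+2)  2309: Mon (+1)  2310: Tue (+1) ✓
  2311: Wed (+1)  2312: Fri (+2)  2313: Sat (+1)  2314: Sun (+1)  2315: Mon (+1)
  2316: Wed (+2)  2317: Thu (+1)  2318: Fri (+1)  2319: Sat (+1)  … (54 more years) …
  2374: Fri (+1)  2375: Sat (+1)  2376: Mon (+2)  2377: Tue (+1) ✓  2378: Wed (+1)
  2379: Thu (+1)  2380: Sat (+2)  2381: Sun (+1)  2382: Mon (+1)  2383: Tue (+1) ✓
  2384: Thu (+2)  2385: Fri (+1)  2386: Sat (+1)  2387: Sun (+1)
Tuesday years: 2310, 2321, 2327, 2332, 2338, 2349, 2355, 2360, 2366, 2377, 2383 — 11 in total.

11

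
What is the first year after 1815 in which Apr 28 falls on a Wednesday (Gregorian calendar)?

From one year to the next, a fixed date's weekday advances by 1, or by 2 when a Feb 29 lies between the two dates.
1815: April 28 is Friday.
1816: Sunday (+2)
1817: Monday (+1)
1818: Tuesday (+1)
1819: Wednesday (+1)
Apr 28 falls on a Wednesday in 1819.

1819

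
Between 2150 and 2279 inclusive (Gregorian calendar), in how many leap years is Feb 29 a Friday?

4

Leap years in 2150–2279: 31 of them.
Feb 29 weekday advances by 5 (mod 7) from one leap year to the next four years later (or differs when a century non-leap intervenes).
Leap-day weekdays: 2152:Tue 2156:Sun 2160:Fri✓ 2164:Wed 2168:Mon 2172:Sat 2176:Thu 2180:Tue 2184:Sun 2188:Fri✓ 2192:Wed 2196:Mon 2204:Wed …(5 more)… 2228:Fri✓ 2232:Wed 2236:Mon 2240:Sat 2244:Thu 2248:Tue 2252:Sun 2256:Fri✓ 2260:Wed 2264:Mon 2268:Sat 2272:Thu 2276:Tue
Friday: 2160, 2188, 2228, 2256 → 4.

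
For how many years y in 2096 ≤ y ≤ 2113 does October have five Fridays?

8

October has 31 days; it has five Fridays when Friday falls among the first (month-length − 28) days — i.e. when October 1 is one of Friday/Thursday/Wednesday.
October 1 by year: 2096:Mon 2097:Tue 2098:Wed✓ 2099:Thu✓ 2100:Fri✓ 2101:Sat 2102:Sun 2103:Mon 2104:Wed✓ 2105:Thu✓ 2106:Fri✓ 2107:Sat 2108:Mon 2109:Tue 2110:Wed✓ 2111:Thu✓ 2112:Sat 2113:Sun
Years with five Fridays: 2098, 2099, 2100, 2104, 2105, 2106, 2110, 2111 → 8.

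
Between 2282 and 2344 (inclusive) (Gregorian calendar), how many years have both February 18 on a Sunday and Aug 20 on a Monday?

7

Check each year's weekday for February 18 and Aug 20:
  2282: Sat/Sun  2283: Sun/Mon ✓  2284: Mon/Wed  2285: Wed/Thu  2286: Thu/Fri  2287: Fri/Sat  2288: Sat/Mon  2289: Mon/Tue  2290: Tue/Wed  2291: Wed/Thu  2292: Thu/Sat  2293: Sat/Sun  2294: Sun/Mon ✓  2295: Mon/Tue  …(35 more)…  2331: Wed/Thu  2332: Thu/Sat  2333: Sat/Sun  2334: Sun/Mon ✓  2335: Mon/Tue  2336: Tue/Thu  2337: Thu/Fri  2338: Fri/Sat  2339: Sat/Sun  2340: Sun/Tue  2341: Tue/Wed  2342: Wed/Thu  2343: Thu/Fri  2344: Fri/Sun
Both conditions hold in: 2283, 2294, 2300, 2306, 2317, 2323, 2334 — 7.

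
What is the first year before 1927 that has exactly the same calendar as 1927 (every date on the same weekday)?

1921

Two years share a calendar iff Jan 1 falls on the same weekday and both are leap or both are common. 1927: Jan 1 is Saturday, common year.
1926: Jan 1 Friday, common
1925: Jan 1 Thursday, common
1924: Jan 1 Tuesday, leap
1923: Jan 1 Monday, common
1922: Jan 1 Sunday, common
1921: Jan 1 Saturday, common
1921 matches on both conditions.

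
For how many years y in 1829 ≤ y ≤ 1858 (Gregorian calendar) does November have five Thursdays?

8

November has 30 days; it has five Thursdays when Thursday falls among the first (month-length − 28) days — i.e. when November 1 is one of Thursday/Wednesday.
November 1 by year: 1829:Sun 1830:Mon 1831:Tue 1832:Thu✓ 1833:Fri 1834:Sat 1835:Sun 1836:Tue 1837:Wed✓ 1838:Thu✓ 1839:Fri 1840:Sun 1841:Mon 1842:Tue 1843:Wed✓ 1844:Fri 1845:Sat 1846:Sun 1847:Mon 1848:Wed✓ 1849:Thu✓ 1850:Fri 1851:Sat 1852:Mon 1853:Tue 1854:Wed✓ 1855:Thu✓ 1856:Sat 1857:Sun 1858:Mon
Years with five Thursdays: 1832, 1837, 1838, 1843, 1848, 1849, 1854, 1855 → 8.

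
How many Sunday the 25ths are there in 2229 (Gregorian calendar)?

Check the 25th of each month of 2229: Jan 25: Sun, Feb 25: Wed, Mar 25: Wed, Apr 25: Sat, May 25: Mon, Jun 25: Thu, Jul 25: Sat, Aug 25: Tue, Sep 25: Fri, Oct 25: Sun, Nov 25: Wed, Dec 25: Fri.
Sunday occurs in January, October — 2 months.

2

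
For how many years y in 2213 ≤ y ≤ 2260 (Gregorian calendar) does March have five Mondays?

March has 31 days; it has five Mondays when Monday falls among the first (month-length − 28) days — i.e. when March 1 is one of Monday/Sunday/Saturday.
March 1 by year: 2213:Mon✓ 2214:Tue 2215:Wed 2216:Fri 2217:Sat✓ 2218:Sun✓ 2219:Mon✓ 2220:Wed 2221:Thu 2222:Fri 2223:Sat✓ 2224:Mon✓ 2225:Tue 2226:Wed 2227:Thu …(18 more)… 2246:Sun✓ 2247:Mon✓ 2248:Wed 2249:Thu 2250:Fri 2251:Sat✓ 2252:Mon✓ 2253:Tue 2254:Wed 2255:Thu 2256:Sat✓ 2257:Sun✓ 2258:Mon✓ 2259:Tue 2260:Thu
Years with five Mondays: 2213, 2217, 2218, 2219, 2223, 2224, 2228, 2229, 2230, 2234, 2235, 2240, 2241, 2245, 2246, 2247, 2251, 2252, 2256, 2257, 2258 → 21.

21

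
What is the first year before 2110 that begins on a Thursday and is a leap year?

Jan 1 advances by 2 weekdays after a leap year and by 1 after a common year.
2110: Jan 1 is Wednesday.
2109: Tuesday
2108: Sunday (leap)
2107: Saturday
2106: Friday
2105: Thursday
2104: Tuesday (leap)
2103: Monday
2102: Sunday
2101: Saturday
2100: Friday
2099: Thursday
2098: Wednesday
2097: Tuesday
2096: Sunday (leap)
2095: Saturday
2094: Friday
2093: Thursday
2092: Tuesday (leap)
2091: Monday
2090: Sunday
2089: Saturday
2088: Thursday (leap)
2088 begins on a Thursday and is a leap year.

2088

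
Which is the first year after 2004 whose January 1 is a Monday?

2007

Jan 1 advances by 2 weekdays after a leap year and by 1 after a common year.
2004: Jan 1 is Thursday (leap).
2005: Saturday
2006: Sunday
2007: Monday
2007 begins on a Monday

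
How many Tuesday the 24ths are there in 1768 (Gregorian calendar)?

1

Check the 24th of each month of 1768: Jan 24: Sun, Feb 24: Wed, Mar 24: Thu, Apr 24: Sun, May 24: Tue, Jun 24: Fri, Jul 24: Sun, Aug 24: Wed, Sep 24: Sat, Oct 24: Mon, Nov 24: Thu, Dec 24: Sat.
Tuesday occurs in May — 1 month.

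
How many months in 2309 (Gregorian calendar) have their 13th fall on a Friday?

Check the 13th of each month of 2309: Jan 13: Wed, Feb 13: Sat, Mar 13: Sat, Apr 13: Tue, May 13: Thu, Jun 13: Sun, Jul 13: Tue, Aug 13: Fri, Sep 13: Mon, Oct 13: Wed, Nov 13: Sat, Dec 13: Mon.
Friday occurs in August — 1 month.

1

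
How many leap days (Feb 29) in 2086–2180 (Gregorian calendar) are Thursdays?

3

Leap years in 2086–2180: 23 of them.
Feb 29 weekday advances by 5 (mod 7) from one leap year to the next four years later (or differs when a century non-leap intervenes).
Leap-day weekdays: 2088:Sun 2092:Fri 2096:Wed 2104:Fri 2108:Wed 2112:Mon 2116:Sat 2120:Thu✓ 2124:Tue 2128:Sun 2132:Fri 2136:Wed 2140:Mon 2144:Sat 2148:Thu✓ 2152:Tue 2156:Sun 2160:Fri 2164:Wed 2168:Mon 2172:Sat 2176:Thu✓ 2180:Tue
Thursday: 2120, 2148, 2176 → 3.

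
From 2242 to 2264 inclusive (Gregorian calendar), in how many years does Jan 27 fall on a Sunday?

Track Jan 27's weekday year by year (advancing +1, or +2 across a Feb 29):
  2242: Thu  2243: Fri (+1)  2244: Sat (+1)  2245: Mon (+2)  2246: Tue (+1)
  2247: Wed (+1)  2248: Thu (+1)  2249: Sat (+2)  2250: Sun (+1) ✓  2251: Mon (+1)
  2252: Tue (+1)  2253: Thu (+2)  2254: Fri (+1)  2255: Sat (+1)  2256: Sun (+1) ✓
  2257: Tue (+2)  2258: Wed (+1)  2259: Thu (+1)  2260: Fri (+1)  2261: Sun (+2) ✓
  2262: Mon (+1)  2263: Tue (+1)  2264: Wed (+1)
Sunday years: 2250, 2256, 2261 — 3 in total.

3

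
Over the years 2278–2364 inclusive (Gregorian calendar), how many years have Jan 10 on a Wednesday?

12

Track Jan 10's weekday year by year (advancing +1, or +2 across a Feb 29):
  2278: Thu  2279: Fri (+1)  2280: Sat (+1)  2281: Mon (+2)  2282: Tue (+1)
  2283: Wed (+1) ✓  2284: Thu (+1)  2285: Sat (+2)  2286: Sun (+1)  2287: Mon (+1)
  2288: Tue (+1)  2289: Thu (+2)  2290: Fri (+1)  2291: Sat (+1)  … (59 more years) …
  2351: Wed (+1) ✓  2352: Thu (+1)  2353: Sat (+2)  2354: Sun (+1)  2355: Mon (+1)
  2356: Tue (+1)  2357: Thu (+2)  2358: Fri (+1)  2359: Sat (+1)  2360: Sun (+1)
  2361: Tue (+2)  2362: Wed (+1) ✓  2363: Thu (+1)  2364: Fri (+1)
Wednesday years: 2283, 2294, 2300, 2306, 2312, 2317, 2323, 2334, 2340, 2345, 2351, 2362 — 12 in total.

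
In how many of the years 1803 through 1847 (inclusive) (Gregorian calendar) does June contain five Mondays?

June has 30 days; it has five Mondays when Monday falls among the first (month-length − 28) days — i.e. when June 1 is one of Monday/Sunday.
June 1 by year: 1803:Wed 1804:Fri 1805:Sat 1806:Sun✓ 1807:Mon✓ 1808:Wed 1809:Thu 1810:Fri 1811:Sat 1812:Mon✓ 1813:Tue 1814:Wed 1815:Thu 1816:Sat 1817:Sun✓ …(15 more)… 1833:Sat 1834:Sun✓ 1835:Mon✓ 1836:Wed 1837:Thu 1838:Fri 1839:Sat 1840:Mon✓ 1841:Tue 1842:Wed 1843:Thu 1844:Sat 1845:Sun✓ 1846:Mon✓ 1847:Tue
Years with five Mondays: 1806, 1807, 1812, 1817, 1818, 1823, 1828, 1829, 1834, 1835, 1840, 1845, 1846 → 13.

13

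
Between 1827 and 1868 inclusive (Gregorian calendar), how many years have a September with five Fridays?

11

September has 30 days; it has five Fridays when Friday falls among the first (month-length − 28) days — i.e. when September 1 is one of Friday/Thursday.
September 1 by year: 1827:Sat 1828:Mon 1829:Tue 1830:Wed 1831:Thu✓ 1832:Sat 1833:Sun 1834:Mon 1835:Tue 1836:Thu✓ 1837:Fri✓ 1838:Sat 1839:Sun 1840:Tue 1841:Wed …(12 more)… 1854:Fri✓ 1855:Sat 1856:Mon 1857:Tue 1858:Wed 1859:Thu✓ 1860:Sat 1861:Sun 1862:Mon 1863:Tue 1864:Thu✓ 1865:Fri✓ 1866:Sat 1867:Sun 1868:Tue
Years with five Fridays: 1831, 1836, 1837, 1842, 1843, 1848, 1853, 1854, 1859, 1864, 1865 → 11.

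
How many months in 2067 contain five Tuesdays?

4

A month of length L has five Tuesdays iff its first Tuesday is on day ≤ L−28 (so day 1–3 in a 31-day month, 1–2 in a 30-day month, day 1 in a leap February).
Checking each month of 2067: Jan starts Sat (31d); Feb starts Tue (28d); Mar starts Tue (31d) ✓; Apr starts Fri (30d); May starts Sun (31d) ✓; Jun starts Wed (30d); Jul starts Fri (31d); Aug starts Mon (31d) ✓; Sep starts Thu (30d); Oct starts Sat (31d); Nov starts Tue (30d) ✓; Dec starts Thu (31d).
Five-Tuesday months: March, May, August, November → 4.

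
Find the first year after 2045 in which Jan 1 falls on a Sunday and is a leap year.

2068

Jan 1 advances by 2 weekdays after a leap year and by 1 after a common year.
2045: Jan 1 is Sunday.
2046: Monday
2047: Tuesday
2048: Wednesday (leap)
2049: Friday
2050: Saturday
2051: Sunday
2052: Monday (leap)
2053: Wednesday
2054: Thursday
2055: Friday
2056: Saturday (leap)
2057: Monday
2058: Tuesday
2059: Wednesday
2060: Thursday (leap)
2061: Saturday
2062: Sunday
2063: Monday
2064: Tuesday (leap)
2065: Thursday
2066: Friday
2067: Saturday
2068: Sunday (leap)
2068 begins on a Sunday and is a leap year.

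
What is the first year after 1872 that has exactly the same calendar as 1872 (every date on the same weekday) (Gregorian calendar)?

1912

Two years share a calendar iff Jan 1 falls on the same weekday and both are leap or both are common. 1872: Jan 1 is Monday, leap year.
1873: Jan 1 Wednesday, common
1874: Jan 1 Thursday, common
1875: Jan 1 Friday, common
1876: Jan 1 Saturday, leap
1877: Jan 1 Monday, common
1878: Jan 1 Tuesday, common
1879: Jan 1 Wednesday, common
1880: Jan 1 Thursday, leap
1881: Jan 1 Saturday, common
1882: Jan 1 Sunday, common
1883: Jan 1 Monday, common
1884: Jan 1 Tuesday, leap
1885: Jan 1 Thursday, common
1886: Jan 1 Friday, common
1887: Jan 1 Saturday, common
1888: Jan 1 Sunday, leap
1889: Jan 1 Tuesday, common
1890: Jan 1 Wednesday, common
1891: Jan 1 Thursday, common
1892: Jan 1 Friday, leap
1893: Jan 1 Sunday, common
1894: Jan 1 Monday, common
1895: Jan 1 Tuesday, common
1896: Jan 1 Wednesday, leap
1897: Jan 1 Friday, common
1898: Jan 1 Saturday, common
1899: Jan 1 Sunday, common
1900: Jan 1 Monday, common
1901: Jan 1 Tuesday, common
1902: Jan 1 Wednesday, common
1903: Jan 1 Thursday, common
1904: Jan 1 Friday, leap
1905: Jan 1 Sunday, common
1906: Jan 1 Monday, common
1907: Jan 1 Tuesday, common
1908: Jan 1 Wednesday, leap
1909: Jan 1 Friday, common
1910: Jan 1 Saturday, common
1911: Jan 1 Sunday, common
1912: Jan 1 Monday, leap
1912 matches on both conditions.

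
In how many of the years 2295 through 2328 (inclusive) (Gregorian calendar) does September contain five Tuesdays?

September has 30 days; it has five Tuesdays when Tuesday falls among the first (month-length − 28) days — i.e. when September 1 is one of Tuesday/Monday.
September 1 by year: 2295:Sun 2296:Tue✓ 2297:Wed 2298:Thu 2299:Fri 2300:Sat 2301:Sun 2302:Mon✓ 2303:Tue✓ 2304:Thu 2305:Fri 2306:Sat 2307:Sun 2308:Tue✓ 2309:Wed …(4 more)… 2314:Tue✓ 2315:Wed 2316:Fri 2317:Sat 2318:Sun 2319:Mon✓ 2320:Wed 2321:Thu 2322:Fri 2323:Sat 2324:Mon✓ 2325:Tue✓ 2326:Wed 2327:Thu 2328:Sat
Years with five Tuesdays: 2296, 2302, 2303, 2308, 2313, 2314, 2319, 2324, 2325 → 9.

9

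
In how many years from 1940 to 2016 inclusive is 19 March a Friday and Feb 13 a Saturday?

8

Check each year's weekday for 19 March and Feb 13:
  1940: Tue/Tue  1941: Wed/Thu  1942: Thu/Fri  1943: Fri/Sat ✓  1944: Sun/Sun  1945: Mon/Tue  1946: Tue/Wed  1947: Wed/Thu  1948: Fri/Fri  1949: Sat/Sun  1950: Sun/Mon  1951: Mon/Tue  1952: Wed/Wed  1953: Thu/Fri  …(49 more)…  2003: Wed/Thu  2004: Fri/Fri  2005: Sat/Sun  2006: Sun/Mon  2007: Mon/Tue  2008: Wed/Wed  2009: Thu/Fri  2010: Fri/Sat ✓  2011: Sat/Sun  2012: Mon/Mon  2013: Tue/Wed  2014: Wed/Thu  2015: Thu/Fri  2016: Sat/Sat
Both conditions hold in: 1943, 1954, 1965, 1971, 1982, 1993, 1999, 2010 — 8.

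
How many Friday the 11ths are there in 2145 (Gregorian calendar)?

1

Check the 11th of each month of 2145: Jan 11: Mon, Feb 11: Thu, Mar 11: Thu, Apr 11: Sun, May 11: Tue, Jun 11: Fri, Jul 11: Sun, Aug 11: Wed, Sep 11: Sat, Oct 11: Mon, Nov 11: Thu, Dec 11: Sat.
Friday occurs in June — 1 month.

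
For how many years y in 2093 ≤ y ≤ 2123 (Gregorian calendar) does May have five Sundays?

16

May has 31 days; it has five Sundays when Sunday falls among the first (month-length − 28) days — i.e. when May 1 is one of Sunday/Saturday/Friday.
May 1 by year: 2093:Fri✓ 2094:Sat✓ 2095:Sun✓ 2096:Tue 2097:Wed 2098:Thu 2099:Fri✓ 2100:Sat✓ 2101:Sun✓ 2102:Mon 2103:Tue 2104:Thu 2105:Fri✓ 2106:Sat✓ 2107:Sun✓ 2108:Tue 2109:Wed 2110:Thu 2111:Fri✓ 2112:Sun✓ 2113:Mon 2114:Tue 2115:Wed 2116:Fri✓ 2117:Sat✓ 2118:Sun✓ 2119:Mon 2120:Wed 2121:Thu 2122:Fri✓ 2123:Sat✓
Years with five Sundays: 2093, 2094, 2095, 2099, 2100, 2101, 2105, 2106, 2107, 2111, 2112, 2116, 2117, 2118, 2122, 2123 → 16.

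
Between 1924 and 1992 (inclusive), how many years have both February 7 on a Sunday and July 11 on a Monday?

3

Check each year's weekday for February 7 and July 11:
  1924: Thu/Fri  1925: Sat/Sat  1926: Sun/Sun  1927: Mon/Mon  1928: Tue/Wed  1929: Thu/Thu  1930: Fri/Fri  1931: Sat/Sat  1932: Sun/Mon ✓  1933: Tue/Tue  1934: Wed/Wed  1935: Thu/Thu  1936: Fri/Sat  1937: Sun/Sun  …(41 more)…  1979: Wed/Wed  1980: Thu/Fri  1981: Sat/Sat  1982: Sun/Sun  1983: Mon/Mon  1984: Tue/Wed  1985: Thu/Thu  1986: Fri/Fri  1987: Sat/Sat  1988: Sun/Mon ✓  1989: Tue/Tue  1990: Wed/Wed  1991: Thu/Thu  1992: Fri/Sat
Both conditions hold in: 1932, 1960, 1988 — 3.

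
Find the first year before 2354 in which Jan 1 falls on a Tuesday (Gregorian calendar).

Jan 1 advances by 2 weekdays after a leap year and by 1 after a common year.
2354: Jan 1 is Friday.
2353: Thursday
2352: Tuesday (leap)
2352 begins on a Tuesday

2352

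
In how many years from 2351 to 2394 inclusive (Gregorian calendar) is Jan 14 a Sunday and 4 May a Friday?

5

Check each year's weekday for Jan 14 and 4 May:
  2351: Sun/Fri ✓  2352: Mon/Sun  2353: Wed/Mon  2354: Thu/Tue  2355: Fri/Wed  2356: Sat/Fri  2357: Mon/Sat  2358: Tue/Sun  2359: Wed/Mon  2360: Thu/Wed  2361: Sat/Thu  2362: Sun/Fri ✓  2363: Mon/Sat  2364: Tue/Mon  …(16 more)…  2381: Wed/Mon  2382: Thu/Tue  2383: Fri/Wed  2384: Sat/Fri  2385: Mon/Sat  2386: Tue/Sun  2387: Wed/Mon  2388: Thu/Wed  2389: Sat/Thu  2390: Sun/Fri ✓  2391: Mon/Sat  2392: Tue/Mon  2393: Thu/Tue  2394: Fri/Wed
Both conditions hold in: 2351, 2362, 2373, 2379, 2390 — 5.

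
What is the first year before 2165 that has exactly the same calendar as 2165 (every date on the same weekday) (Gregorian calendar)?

Two years share a calendar iff Jan 1 falls on the same weekday and both are leap or both are common. 2165: Jan 1 is Tuesday, common year.
2164: Jan 1 Sunday, leap
2163: Jan 1 Saturday, common
2162: Jan 1 Friday, common
2161: Jan 1 Thursday, common
2160: Jan 1 Tuesday, leap
2159: Jan 1 Monday, common
2158: Jan 1 Sunday, common
2157: Jan 1 Saturday, common
2156: Jan 1 Thursday, leap
2155: Jan 1 Wednesday, common
2154: Jan 1 Tuesday, common
2154 matches on both conditions.

2154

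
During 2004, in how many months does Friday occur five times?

A month of length L has five Fridays iff its first Friday is on day ≤ L−28 (so day 1–3 in a 31-day month, 1–2 in a 30-day month, day 1 in a leap February).
Checking each month of 2004: Jan starts Thu (31d) ✓; Feb starts Sun (29d); Mar starts Mon (31d); Apr starts Thu (30d) ✓; May starts Sat (31d); Jun starts Tue (30d); Jul starts Thu (31d) ✓; Aug starts Sun (31d); Sep starts Wed (30d); Oct starts Fri (31d) ✓; Nov starts Mon (30d); Dec starts Wed (31d) ✓.
Five-Friday months: January, April, July, October, December → 5.

5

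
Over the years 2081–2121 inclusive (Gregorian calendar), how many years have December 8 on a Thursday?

Track December 8's weekday year by year (advancing +1, or +2 across a Feb 29):
  2081: Mon  2082: Tue (+1)  2083: Wed (+1)  2084: Fri (+2)  2085: Sat (+1)
  2086: Sun (+1)  2087: Mon (+1)  2088: Wed (+2)  2089: Thu (+1) ✓  2090: Fri (+1)
  2091: Sat (+1)  2092: Mon (+2)  2093: Tue (+1)  2094: Wed (+1)  … (13 more years) …
  2108: Sat (+2)  2109: Sun (+1)  2110: Mon (+1)  2111: Tue (+1)  2112: Thu (+2) ✓
  2113: Fri (+1)  2114: Sat (+1)  2115: Sun (+1)  2116: Tue (+2)  2117: Wed (+1)
  2118: Thu (+1) ✓  2119: Fri (+1)  2120: Sun (+2)  2121: Mon (+1)
Thursday years: 2089, 2095, 2101, 2107, 2112, 2118 — 6 in total.

6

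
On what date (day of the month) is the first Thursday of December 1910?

1

December 1, 1910 is a Thursday, so the first Thursday is the 1st.
The first Thursday is 1 + 0 = 1.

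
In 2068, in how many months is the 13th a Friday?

Check the 13th of each month of 2068: Jan 13: Fri, Feb 13: Mon, Mar 13: Tue, Apr 13: Fri, May 13: Sun, Jun 13: Wed, Jul 13: Fri, Aug 13: Mon, Sep 13: Thu, Oct 13: Sat, Nov 13: Tue, Dec 13: Thu.
Friday occurs in January, April, July — 3 months.

3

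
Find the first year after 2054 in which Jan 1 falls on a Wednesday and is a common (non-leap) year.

2059

Jan 1 advances by 2 weekdays after a leap year and by 1 after a common year.
2054: Jan 1 is Thursday.
2055: Friday
2056: Saturday (leap)
2057: Monday
2058: Tuesday
2059: Wednesday
2059 begins on a Wednesday and is a common year.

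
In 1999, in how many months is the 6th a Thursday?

Check the 6th of each month of 1999: Jan 6: Wed, Feb 6: Sat, Mar 6: Sat, Apr 6: Tue, May 6: Thu, Jun 6: Sun, Jul 6: Tue, Aug 6: Fri, Sep 6: Mon, Oct 6: Wed, Nov 6: Sat, Dec 6: Mon.
Thursday occurs in May — 1 month.

1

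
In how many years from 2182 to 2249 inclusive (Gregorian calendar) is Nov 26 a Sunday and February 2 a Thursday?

Check each year's weekday for Nov 26 and February 2:
  2182: Tue/Sat  2183: Wed/Sun  2184: Fri/Mon  2185: Sat/Wed  2186: Sun/Thu ✓  2187: Mon/Fri  2188: Wed/Sat  2189: Thu/Mon  2190: Fri/Tue  2191: Sat/Wed  2192: Mon/Thu  2193: Tue/Sat  2194: Wed/Sun  2195: Thu/Mon  …(40 more)…  2236: Sat/Tue  2237: Sun/Thu ✓  2238: Mon/Fri  2239: Tue/Sat  2240: Thu/Sun  2241: Fri/Tue  2242: Sat/Wed  2243: Sun/Thu ✓  2244: Tue/Fri  2245: Wed/Sun  2246: Thu/Mon  2247: Fri/Tue  2248: Sun/Wed  2249: Mon/Fri
Both conditions hold in: 2186, 2197, 2209, 2215, 2226, 2237, 2243 — 7.

7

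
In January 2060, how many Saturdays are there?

January 2060 has 31 days and begins on Thursday.
The first Saturday is January 3.
Saturdays fall on 3, 10, 17, 24, 31 — that's 5.

5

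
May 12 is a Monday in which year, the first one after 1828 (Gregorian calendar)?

From one year to the next, a fixed date's weekday advances by 1, or by 2 when a Feb 29 lies between the two dates.
1828: May 12 is Monday.
1829: Tuesday (+1)
1830: Wednesday (+1)
1831: Thursday (+1)
1832: Saturday (+2)
1833: Sunday (+1)
1834: Monday (+1)
May 12 falls on a Monday in 1834.

1834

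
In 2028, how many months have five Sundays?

A month of length L has five Sundays iff its first Sunday is on day ≤ L−28 (so day 1–3 in a 31-day month, 1–2 in a 30-day month, day 1 in a leap February).
Checking each month of 2028: Jan starts Sat (31d) ✓; Feb starts Tue (29d); Mar starts Wed (31d); Apr starts Sat (30d) ✓; May starts Mon (31d); Jun starts Thu (30d); Jul starts Sat (31d) ✓; Aug starts Tue (31d); Sep starts Fri (30d); Oct starts Sun (31d) ✓; Nov starts Wed (30d); Dec starts Fri (31d) ✓.
Five-Sunday months: January, April, July, October, December → 5.

5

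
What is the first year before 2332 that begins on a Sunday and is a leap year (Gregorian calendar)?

Jan 1 advances by 2 weekdays after a leap year and by 1 after a common year.
2332: Jan 1 is Friday (leap).
2331: Thursday
2330: Wednesday
2329: Tuesday
2328: Sunday (leap)
2328 begins on a Sunday and is a leap year.

2328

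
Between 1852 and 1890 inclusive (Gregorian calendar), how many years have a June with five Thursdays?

June has 30 days; it has five Thursdays when Thursday falls among the first (month-length − 28) days — i.e. when June 1 is one of Thursday/Wednesday.
June 1 by year: 1852:Tue 1853:Wed✓ 1854:Thu✓ 1855:Fri 1856:Sun 1857:Mon 1858:Tue 1859:Wed✓ 1860:Fri 1861:Sat 1862:Sun 1863:Mon 1864:Wed✓ 1865:Thu✓ 1866:Fri …(9 more)… 1876:Thu✓ 1877:Fri 1878:Sat 1879:Sun 1880:Tue 1881:Wed✓ 1882:Thu✓ 1883:Fri 1884:Sun 1885:Mon 1886:Tue 1887:Wed✓ 1888:Fri 1889:Sat 1890:Sun
Years with five Thursdays: 1853, 1854, 1859, 1864, 1865, 1870, 1871, 1876, 1881, 1882, 1887 → 11.

11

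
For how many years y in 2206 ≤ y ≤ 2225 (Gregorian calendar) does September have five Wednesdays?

September has 30 days; it has five Wednesdays when Wednesday falls among the first (month-length − 28) days — i.e. when September 1 is one of Wednesday/Tuesday.
September 1 by year: 2206:Mon 2207:Tue✓ 2208:Thu 2209:Fri 2210:Sat 2211:Sun 2212:Tue✓ 2213:Wed✓ 2214:Thu 2215:Fri 2216:Sun 2217:Mon 2218:Tue✓ 2219:Wed✓ 2220:Fri 2221:Sat 2222:Sun 2223:Mon 2224:Wed✓ 2225:Thu
Years with five Wednesdays: 2207, 2212, 2213, 2218, 2219, 2224 → 6.

6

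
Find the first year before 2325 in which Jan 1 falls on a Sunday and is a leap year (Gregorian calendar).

2288

Jan 1 advances by 2 weekdays after a leap year and by 1 after a common year.
2325: Jan 1 is Thursday.
2324: Tuesday (leap)
2323: Monday
2322: Sunday
2321: Saturday
2320: Thursday (leap)
2319: Wednesday
2318: Tuesday
2317: Monday
2316: Saturday (leap)
2315: Friday
2314: Thursday
2313: Wednesday
2312: Monday (leap)
2311: Sunday
2310: Saturday
2309: Friday
2308: Wednesday (leap)
2307: Tuesday
2306: Monday
2305: Sunday
2304: Friday (leap)
2303: Thursday
2302: Wednesday
2301: Tuesday
2300: Monday
2299: Sunday
2298: Saturday
2297: Friday
2296: Wednesday (leap)
2295: Tuesday
2294: Monday
2293: Sunday
2292: Friday (leap)
2291: Thursday
2290: Wednesday
2289: Tuesday
2288: Sunday (leap)
2288 begins on a Sunday and is a leap year.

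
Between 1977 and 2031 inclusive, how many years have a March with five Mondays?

23

March has 31 days; it has five Mondays when Monday falls among the first (month-length − 28) days — i.e. when March 1 is one of Monday/Sunday/Saturday.
March 1 by year: 1977:Tue 1978:Wed 1979:Thu 1980:Sat✓ 1981:Sun✓ 1982:Mon✓ 1983:Tue 1984:Thu 1985:Fri 1986:Sat✓ 1987:Sun✓ 1988:Tue 1989:Wed 1990:Thu 1991:Fri …(25 more)… 2017:Wed 2018:Thu 2019:Fri 2020:Sun✓ 2021:Mon✓ 2022:Tue 2023:Wed 2024:Fri 2025:Sat✓ 2026:Sun✓ 2027:Mon✓ 2028:Wed 2029:Thu 2030:Fri 2031:Sat✓
Years with five Mondays: 1980, 1981, 1982, 1986, 1987, 1992, 1993, 1997, 1998, 1999, 2003, 2004, 2008, 2009, 2010, 2014, 2015, 2020, 2021, 2025, 2026, 2027, 2031 → 23.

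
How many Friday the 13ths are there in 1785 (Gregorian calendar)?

1

Check the 13th of each month of 1785: Jan 13: Thu, Feb 13: Sun, Mar 13: Sun, Apr 13: Wed, May 13: Fri, Jun 13: Mon, Jul 13: Wed, Aug 13: Sat, Sep 13: Tue, Oct 13: Thu, Nov 13: Sun, Dec 13: Tue.
Friday occurs in May — 1 month.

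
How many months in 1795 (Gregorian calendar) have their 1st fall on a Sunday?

3

Check the 1st of each month of 1795: Jan 1: Thu, Feb 1: Sun, Mar 1: Sun, Apr 1: Wed, May 1: Fri, Jun 1: Mon, Jul 1: Wed, Aug 1: Sat, Sep 1: Tue, Oct 1: Thu, Nov 1: Sun, Dec 1: Tue.
Sunday occurs in February, March, November — 3 months.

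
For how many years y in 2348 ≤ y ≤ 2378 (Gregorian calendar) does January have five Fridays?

January has 31 days; it has five Fridays when Friday falls among the first (month-length − 28) days — i.e. when January 1 is one of Friday/Thursday/Wednesday.
January 1 by year: 2348:Thu✓ 2349:Sat 2350:Sun 2351:Mon 2352:Tue 2353:Thu✓ 2354:Fri✓ 2355:Sat 2356:Sun 2357:Tue 2358:Wed✓ 2359:Thu✓ 2360:Fri✓ 2361:Sun 2362:Mon 2363:Tue 2364:Wed✓ 2365:Fri✓ 2366:Sat 2367:Sun 2368:Mon 2369:Wed✓ 2370:Thu✓ 2371:Fri✓ 2372:Sat 2373:Mon 2374:Tue 2375:Wed✓ 2376:Thu✓ 2377:Sat 2378:Sun
Years with five Fridays: 2348, 2353, 2354, 2358, 2359, 2360, 2364, 2365, 2369, 2370, 2371, 2375, 2376 → 13.

13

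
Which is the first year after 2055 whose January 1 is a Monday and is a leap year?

2080

Jan 1 advances by 2 weekdays after a leap year and by 1 after a common year.
2055: Jan 1 is Friday.
2056: Saturday (leap)
2057: Monday
2058: Tuesday
2059: Wednesday
2060: Thursday (leap)
2061: Saturday
2062: Sunday
2063: Monday
2064: Tuesday (leap)
2065: Thursday
2066: Friday
2067: Saturday
2068: Sunday (leap)
2069: Tuesday
2070: Wednesday
2071: Thursday
2072: Friday (leap)
2073: Sunday
2074: Monday
2075: Tuesday
2076: Wednesday (leap)
2077: Friday
2078: Saturday
2079: Sunday
2080: Monday (leap)
2080 begins on a Monday and is a leap year.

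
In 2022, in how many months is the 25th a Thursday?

1

Check the 25th of each month of 2022: Jan 25: Tue, Feb 25: Fri, Mar 25: Fri, Apr 25: Mon, May 25: Wed, Jun 25: Sat, Jul 25: Mon, Aug 25: Thu, Sep 25: Sun, Oct 25: Tue, Nov 25: Fri, Dec 25: Sun.
Thursday occurs in August — 1 month.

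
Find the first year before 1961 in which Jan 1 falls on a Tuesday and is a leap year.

Jan 1 advances by 2 weekdays after a leap year and by 1 after a common year.
1961: Jan 1 is Sunday.
1960: Friday (leap)
1959: Thursday
1958: Wednesday
1957: Tuesday
1956: Sunday (leap)
1955: Saturday
1954: Friday
1953: Thursday
1952: Tuesday (leap)
1952 begins on a Tuesday and is a leap year.

1952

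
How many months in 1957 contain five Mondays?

A month of length L has five Mondays iff its first Monday is on day ≤ L−28 (so day 1–3 in a 31-day month, 1–2 in a 30-day month, day 1 in a leap February).
Checking each month of 1957: Jan starts Tue (31d); Feb starts Fri (28d); Mar starts Fri (31d); Apr starts Mon (30d) ✓; May starts Wed (31d); Jun starts Sat (30d); Jul starts Mon (31d) ✓; Aug starts Thu (31d); Sep starts Sun (30d) ✓; Oct starts Tue (31d); Nov starts Fri (30d); Dec starts Sun (31d) ✓.
Five-Monday months: April, July, September, December → 4.

4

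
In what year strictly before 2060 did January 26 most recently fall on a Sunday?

From one year to the next, a fixed date's weekday advances by 1, or by 2 when a Feb 29 lies between the two dates.
2060: January 26 is Monday.
2059: Sunday (−1)
January 26 falls on a Sunday in 2059.

2059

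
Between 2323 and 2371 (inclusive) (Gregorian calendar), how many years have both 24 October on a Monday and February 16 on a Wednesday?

Check each year's weekday for 24 October and February 16:
  2323: Wed/Fri  2324: Fri/Sat  2325: Sat/Mon  2326: Sun/Tue  2327: Mon/Wed ✓  2328: Wed/Thu  2329: Thu/Sat  2330: Fri/Sun  2331: Sat/Mon  2332: Mon/Tue  2333: Tue/Thu  2334: Wed/Fri  2335: Thu/Sat  2336: Sat/Sun  …(21 more)…  2358: Fri/Sun  2359: Sat/Mon  2360: Mon/Tue  2361: Tue/Thu  2362: Wed/Fri  2363: Thu/Sat  2364: Sat/Sun  2365: Sun/Tue  2366: Mon/Wed ✓  2367: Tue/Thu  2368: Thu/Fri  2369: Fri/Sun  2370: Sat/Mon  2371: Sun/Tue
Both conditions hold in: 2327, 2338, 2349, 2355, 2366 — 5.

5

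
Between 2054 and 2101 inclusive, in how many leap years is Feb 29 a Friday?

2

Leap years in 2054–2101: 11 of them.
Feb 29 weekday advances by 5 (mod 7) from one leap year to the next four years later (or differs when a century non-leap intervenes).
Leap-day weekdays: 2056:Tue 2060:Sun 2064:Fri✓ 2068:Wed 2072:Mon 2076:Sat 2080:Thu 2084:Tue 2088:Sun 2092:Fri✓ 2096:Wed
Friday: 2064, 2092 → 2.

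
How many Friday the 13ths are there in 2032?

2

Check the 13th of each month of 2032: Jan 13: Tue, Feb 13: Fri, Mar 13: Sat, Apr 13: Tue, May 13: Thu, Jun 13: Sun, Jul 13: Tue, Aug 13: Fri, Sep 13: Mon, Oct 13: Wed, Nov 13: Sat, Dec 13: Mon.
Friday occurs in February, August — 2 months.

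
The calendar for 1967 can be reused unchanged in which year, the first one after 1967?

Two years share a calendar iff Jan 1 falls on the same weekday and both are leap or both are common. 1967: Jan 1 is Sunday, common year.
1968: Jan 1 Monday, leap
1969: Jan 1 Wednesday, common
1970: Jan 1 Thursday, common
1971: Jan 1 Friday, common
1972: Jan 1 Saturday, leap
1973: Jan 1 Monday, common
1974: Jan 1 Tuesday, common
1975: Jan 1 Wednesday, common
1976: Jan 1 Thursday, leap
1977: Jan 1 Saturday, common
1978: Jan 1 Sunday, common
1978 matches on both conditions.

1978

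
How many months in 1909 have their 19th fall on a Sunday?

2

Check the 19th of each month of 1909: Jan 19: Tue, Feb 19: Fri, Mar 19: Fri, Apr 19: Mon, May 19: Wed, Jun 19: Sat, Jul 19: Mon, Aug 19: Thu, Sep 19: Sun, Oct 19: Tue, Nov 19: Fri, Dec 19: Sun.
Sunday occurs in September, December — 2 months.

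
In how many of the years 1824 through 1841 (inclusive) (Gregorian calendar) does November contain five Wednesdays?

5

November has 30 days; it has five Wednesdays when Wednesday falls among the first (month-length − 28) days — i.e. when November 1 is one of Wednesday/Tuesday.
November 1 by year: 1824:Mon 1825:Tue✓ 1826:Wed✓ 1827:Thu 1828:Sat 1829:Sun 1830:Mon 1831:Tue✓ 1832:Thu 1833:Fri 1834:Sat 1835:Sun 1836:Tue✓ 1837:Wed✓ 1838:Thu 1839:Fri 1840:Sun 1841:Mon
Years with five Wednesdays: 1825, 1826, 1831, 1836, 1837 → 5.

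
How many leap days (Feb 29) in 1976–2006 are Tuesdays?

Leap years in 1976–2006: 8 of them.
Feb 29 weekday advances by 5 (mod 7) from one leap year to the next four years later (or differs when a century non-leap intervenes).
Leap-day weekdays: 1976:Sun 1980:Fri 1984:Wed 1988:Mon 1992:Sat 1996:Thu 2000:Tue✓ 2004:Sun
Tuesday: 2000 → 1.

1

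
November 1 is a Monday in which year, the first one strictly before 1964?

1954

From one year to the next, a fixed date's weekday advances by 1, or by 2 when a Feb 29 lies between the two dates.
1964: November 1 is Sunday.
1963: Friday (−2)
1962: Thursday (−1)
1961: Wednesday (−1)
1960: Tuesday (−1)
1959: Sunday (−2)
1958: Saturday (−1)
1957: Friday (−1)
1956: Thursday (−1)
1955: Tuesday (−2)
1954: Monday (−1)
November 1 falls on a Monday in 1954.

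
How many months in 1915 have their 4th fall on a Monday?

2

Check the 4th of each month of 1915: Jan 4: Mon, Feb 4: Thu, Mar 4: Thu, Apr 4: Sun, May 4: Tue, Jun 4: Fri, Jul 4: Sun, Aug 4: Wed, Sep 4: Sat, Oct 4: Mon, Nov 4: Thu, Dec 4: Sat.
Monday occurs in January, October — 2 months.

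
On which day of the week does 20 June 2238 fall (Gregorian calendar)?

Wednesday

January 1, 2238 is a Monday.
June 20 is day 171 of the year, i.e. 170 days after Jan 1.
170 mod 7 = 2, so advance 2 weekdays from Monday: Wednesday.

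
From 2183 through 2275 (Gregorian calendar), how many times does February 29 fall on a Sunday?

3

Leap years in 2183–2275: 22 of them.
Feb 29 weekday advances by 5 (mod 7) from one leap year to the next four years later (or differs when a century non-leap intervenes).
Leap-day weekdays: 2184:Sun✓ 2188:Fri 2192:Wed 2196:Mon 2204:Wed 2208:Mon 2212:Sat 2216:Thu 2220:Tue 2224:Sun✓ 2228:Fri 2232:Wed 2236:Mon 2240:Sat 2244:Thu 2248:Tue 2252:Sun✓ 2256:Fri 2260:Wed 2264:Mon 2268:Sat 2272:Thu
Sunday: 2184, 2224, 2252 → 3.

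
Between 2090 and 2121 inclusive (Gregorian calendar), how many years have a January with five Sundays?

January has 31 days; it has five Sundays when Sunday falls among the first (month-length − 28) days — i.e. when January 1 is one of Sunday/Saturday/Friday.
January 1 by year: 2090:Sun✓ 2091:Mon 2092:Tue 2093:Thu 2094:Fri✓ 2095:Sat✓ 2096:Sun✓ 2097:Tue 2098:Wed 2099:Thu 2100:Fri✓ 2101:Sat✓ 2102:Sun✓ 2103:Mon 2104:Tue 2105:Thu 2106:Fri✓ 2107:Sat✓ 2108:Sun✓ 2109:Tue 2110:Wed 2111:Thu 2112:Fri✓ 2113:Sun✓ 2114:Mon 2115:Tue 2116:Wed 2117:Fri✓ 2118:Sat✓ 2119:Sun✓ 2120:Mon 2121:Wed
Years with five Sundays: 2090, 2094, 2095, 2096, 2100, 2101, 2102, 2106, 2107, 2108, 2112, 2113, 2117, 2118, 2119 → 15.

15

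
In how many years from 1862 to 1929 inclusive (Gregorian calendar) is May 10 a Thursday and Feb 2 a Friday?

8

Check each year's weekday for May 10 and Feb 2:
  1862: Sat/Sun  1863: Sun/Mon  1864: Tue/Tue  1865: Wed/Thu  1866: Thu/Fri ✓  1867: Fri/Sat  1868: Sun/Sun  1869: Mon/Tue  1870: Tue/Wed  1871: Wed/Thu  1872: Fri/Fri  1873: Sat/Sun  1874: Sun/Mon  1875: Mon/Tue  …(40 more)…  1916: Wed/Wed  1917: Thu/Fri ✓  1918: Fri/Sat  1919: Sat/Sun  1920: Mon/Mon  1921: Tue/Wed  1922: Wed/Thu  1923: Thu/Fri ✓  1924: Sat/Sat  1925: Sun/Mon  1926: Mon/Tue  1927: Tue/Wed  1928: Thu/Thu  1929: Fri/Sat
Both conditions hold in: 1866, 1877, 1883, 1894, 1900, 1906, 1917, 1923 — 8.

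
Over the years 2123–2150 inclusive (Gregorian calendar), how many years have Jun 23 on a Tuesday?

4

Track Jun 23's weekday year by year (advancing +1, or +2 across a Feb 29):
  2123: Wed  2124: Fri (+2)  2125: Sat (+1)  2126: Sun (+1)  2127: Mon (+1)
  2128: Wed (+2)  2129: Thu (+1)  2130: Fri (+1)  2131: Sat (+1)  2132: Mon (+2)
  2133: Tue (+1) ✓  2134: Wed (+1)  2135: Thu (+1)  2136: Sat (+2)  2137: Sun (+1)
  2138: Mon (+1)  2139: Tue (+1) ✓  2140: Thu (+2)  2141: Fri (+1)  2142: Sat (+1)
  2143: Sun (+1)  2144: Tue (+2) ✓  2145: Wed (+1)  2146: Thu (+1)  2147: Fri (+1)
  2148: Sun (+2)  2149: Mon (+1)  2150: Tue (+1) ✓
Tuesday years: 2133, 2139, 2144, 2150 — 4 in total.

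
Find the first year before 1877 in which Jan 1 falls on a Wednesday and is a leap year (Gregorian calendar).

1868

Jan 1 advances by 2 weekdays after a leap year and by 1 after a common year.
1877: Jan 1 is Monday.
1876: Saturday (leap)
1875: Friday
1874: Thursday
1873: Wednesday
1872: Monday (leap)
1871: Sunday
1870: Saturday
1869: Friday
1868: Wednesday (leap)
1868 begins on a Wednesday and is a leap year.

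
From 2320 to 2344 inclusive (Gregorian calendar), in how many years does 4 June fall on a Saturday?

Track 4 June's weekday year by year (advancing +1, or +2 across a Feb 29):
  2320: Fri  2321: Sat (+1) ✓  2322: Sun (+1)  2323: Mon (+1)  2324: Wed (+2)
  2325: Thu (+1)  2326: Fri (+1)  2327: Sat (+1) ✓  2328: Mon (+2)  2329: Tue (+1)
  2330: Wed (+1)  2331: Thu (+1)  2332: Sat (+2) ✓  2333: Sun (+1)  2334: Mon (+1)
  2335: Tue (+1)  2336: Thu (+2)  2337: Fri (+1)  2338: Sat (+1) ✓  2339: Sun (+1)
  2340: Tue (+2)  2341: Wed (+1)  2342: Thu (+1)  2343: Fri (+1)  2344: Sun (+2)
Saturday years: 2321, 2327, 2332, 2338 — 4 in total.

4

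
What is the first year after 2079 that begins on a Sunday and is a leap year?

2096

Jan 1 advances by 2 weekdays after a leap year and by 1 after a common year.
2079: Jan 1 is Sunday.
2080: Monday (leap)
2081: Wednesday
2082: Thursday
2083: Friday
2084: Saturday (leap)
2085: Monday
2086: Tuesday
2087: Wednesday
2088: Thursday (leap)
2089: Saturday
2090: Sunday
2091: Monday
2092: Tuesday (leap)
2093: Thursday
2094: Friday
2095: Saturday
2096: Sunday (leap)
2096 begins on a Sunday and is a leap year.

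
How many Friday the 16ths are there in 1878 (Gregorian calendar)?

1

Check the 16th of each month of 1878: Jan 16: Wed, Feb 16: Sat, Mar 16: Sat, Apr 16: Tue, May 16: Thu, Jun 16: Sun, Jul 16: Tue, Aug 16: Fri, Sep 16: Mon, Oct 16: Wed, Nov 16: Sat, Dec 16: Mon.
Friday occurs in August — 1 month.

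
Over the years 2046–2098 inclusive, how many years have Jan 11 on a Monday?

Track Jan 11's weekday year by year (advancing +1, or +2 across a Feb 29):
  2046: Thu  2047: Fri (+1)  2048: Sat (+1)  2049: Mon (+2) ✓  2050: Tue (+1)
  2051: Wed (+1)  2052: Thu (+1)  2053: Sat (+2)  2054: Sun (+1)  2055: Mon (+1) ✓
  2056: Tue (+1)  2057: Thu (+2)  2058: Fri (+1)  2059: Sat (+1)  … (25 more years) …
  2085: Thu (+2)  2086: Fri (+1)  2087: Sat (+1)  2088: Sun (+1)  2089: Tue (+2)
  2090: Wed (+1)  2091: Thu (+1)  2092: Fri (+1)  2093: Sun (+2)  2094: Mon (+1) ✓
  2095: Tue (+1)  2096: Wed (+1)  2097: Fri (+2)  2098: Sat (+1)
Monday years: 2049, 2055, 2066, 2072, 2077, 2083, 2094 — 7 in total.

7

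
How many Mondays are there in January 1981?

4

January 1981 has 31 days and begins on Thursday.
The first Monday is January 5.
Mondays fall on 5, 12, 19, 26 — that's 4.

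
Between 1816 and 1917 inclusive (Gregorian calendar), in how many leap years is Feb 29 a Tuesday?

Leap years in 1816–1917: 25 of them.
Feb 29 weekday advances by 5 (mod 7) from one leap year to the next four years later (or differs when a century non-leap intervenes).
Leap-day weekdays: 1816:Thu 1820:Tue✓ 1824:Sun 1828:Fri 1832:Wed 1836:Mon 1840:Sat 1844:Thu 1848:Tue✓ 1852:Sun 1856:Fri 1860:Wed 1864:Mon 1868:Sat 1872:Thu 1876:Tue✓ 1880:Sun 1884:Fri 1888:Wed 1892:Mon 1896:Sat 1904:Mon 1908:Sat 1912:Thu 1916:Tue✓
Tuesday: 1820, 1848, 1876, 1916 → 4.

4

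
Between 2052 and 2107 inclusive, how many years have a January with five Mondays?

January has 31 days; it has five Mondays when Monday falls among the first (month-length − 28) days — i.e. when January 1 is one of Monday/Sunday/Saturday.
January 1 by year: 2052:Mon✓ 2053:Wed 2054:Thu 2055:Fri 2056:Sat✓ 2057:Mon✓ 2058:Tue 2059:Wed 2060:Thu 2061:Sat✓ 2062:Sun✓ 2063:Mon✓ 2064:Tue 2065:Thu 2066:Fri …(26 more)… 2093:Thu 2094:Fri 2095:Sat✓ 2096:Sun✓ 2097:Tue 2098:Wed 2099:Thu 2100:Fri 2101:Sat✓ 2102:Sun✓ 2103:Mon✓ 2104:Tue 2105:Thu 2106:Fri 2107:Sat✓
Years with five Mondays: 2052, 2056, 2057, 2061, 2062, 2063, 2067, 2068, 2073, 2074, 2078, 2079, 2080, 2084, 2085, 2089, 2090, 2091, 2095, 2096, 2101, 2102, 2103, 2107 → 24.

24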